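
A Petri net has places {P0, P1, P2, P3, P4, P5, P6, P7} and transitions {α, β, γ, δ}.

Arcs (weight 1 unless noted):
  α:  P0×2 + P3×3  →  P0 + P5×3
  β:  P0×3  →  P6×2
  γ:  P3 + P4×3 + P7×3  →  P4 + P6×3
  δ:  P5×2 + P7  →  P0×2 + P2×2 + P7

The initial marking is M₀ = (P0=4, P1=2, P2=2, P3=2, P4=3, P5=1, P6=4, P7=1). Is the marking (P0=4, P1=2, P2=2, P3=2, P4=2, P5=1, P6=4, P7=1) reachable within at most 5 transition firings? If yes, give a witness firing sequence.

NO — not reachable within 5 firings

depth 0: 1 marking
depth 1: 2 markings reached so far
depth 2: 2 markings reached so far
(frontier empty at depth 2; search complete)
target is not among the 2 markings reachable within 5 steps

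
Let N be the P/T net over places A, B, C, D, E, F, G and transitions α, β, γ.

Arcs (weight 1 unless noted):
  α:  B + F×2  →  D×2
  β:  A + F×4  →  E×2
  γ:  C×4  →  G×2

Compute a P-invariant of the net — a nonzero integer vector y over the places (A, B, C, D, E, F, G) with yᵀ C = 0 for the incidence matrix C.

y = (A:0, B:2, C:0, D:1, E:0, F:0, G:0)

Incidence matrix C (rows=places, cols=transitions):
        α    β    γ
    A   0   -1    0
    B  -1    0    0
    C   0    0   -4
    D   2    0    0
    E   0    2    0
    F  -2   -4    0
    G   0    0    2

Candidate y = [0, 2, 0, 1, 0, 0, 0]; check y·C column-wise:
  col α: 2·-1 + 1·2 + 0·-2 = 0
  col β: 0·-1 + 2·0 + 1·0 + 0·2 + 0·-4 = 0
  col γ: 2·0 + 0·-4 + 1·0 + 0·2 = 0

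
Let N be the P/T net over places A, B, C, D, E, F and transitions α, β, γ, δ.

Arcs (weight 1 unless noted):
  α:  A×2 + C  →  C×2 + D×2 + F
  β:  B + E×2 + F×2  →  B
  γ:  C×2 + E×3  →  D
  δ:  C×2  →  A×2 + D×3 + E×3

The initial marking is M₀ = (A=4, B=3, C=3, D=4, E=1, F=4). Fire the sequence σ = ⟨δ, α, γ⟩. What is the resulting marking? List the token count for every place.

step 1: fire δ:  (A=4, B=3, C=3, D=4, E=1, F=4) → (A=6, B=3, C=1, D=7, E=4, F=4)
step 2: fire α:  (A=6, B=3, C=1, D=7, E=4, F=4) → (A=4, B=3, C=2, D=9, E=4, F=5)
step 3: fire γ:  (A=4, B=3, C=2, D=9, E=4, F=5) → (A=4, B=3, C=0, D=10, E=1, F=5)

(A=4, B=3, C=0, D=10, E=1, F=5)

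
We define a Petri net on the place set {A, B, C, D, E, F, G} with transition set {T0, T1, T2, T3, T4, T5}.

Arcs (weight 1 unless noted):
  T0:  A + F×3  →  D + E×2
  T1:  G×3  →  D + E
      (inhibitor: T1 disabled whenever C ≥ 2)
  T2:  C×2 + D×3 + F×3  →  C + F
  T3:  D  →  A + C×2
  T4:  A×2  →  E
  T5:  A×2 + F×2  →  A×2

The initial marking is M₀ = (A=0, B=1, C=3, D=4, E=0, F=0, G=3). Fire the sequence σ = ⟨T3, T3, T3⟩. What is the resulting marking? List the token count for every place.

(A=3, B=1, C=9, D=1, E=0, F=0, G=3)

step 1: fire T3:  (A=0, B=1, C=3, D=4, E=0, F=0, G=3) → (A=1, B=1, C=5, D=3, E=0, F=0, G=3)
step 2: fire T3:  (A=1, B=1, C=5, D=3, E=0, F=0, G=3) → (A=2, B=1, C=7, D=2, E=0, F=0, G=3)
step 3: fire T3:  (A=2, B=1, C=7, D=2, E=0, F=0, G=3) → (A=3, B=1, C=9, D=1, E=0, F=0, G=3)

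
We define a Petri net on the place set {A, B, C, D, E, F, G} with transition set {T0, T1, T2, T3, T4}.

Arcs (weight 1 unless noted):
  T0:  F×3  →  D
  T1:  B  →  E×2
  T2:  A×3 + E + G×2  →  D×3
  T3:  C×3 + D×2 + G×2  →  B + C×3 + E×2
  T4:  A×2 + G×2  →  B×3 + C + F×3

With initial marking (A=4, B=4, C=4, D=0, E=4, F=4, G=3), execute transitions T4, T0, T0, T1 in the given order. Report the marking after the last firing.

(A=2, B=6, C=5, D=2, E=6, F=1, G=1)

step 1: fire T4:  (A=4, B=4, C=4, D=0, E=4, F=4, G=3) → (A=2, B=7, C=5, D=0, E=4, F=7, G=1)
step 2: fire T0:  (A=2, B=7, C=5, D=0, E=4, F=7, G=1) → (A=2, B=7, C=5, D=1, E=4, F=4, G=1)
step 3: fire T0:  (A=2, B=7, C=5, D=1, E=4, F=4, G=1) → (A=2, B=7, C=5, D=2, E=4, F=1, G=1)
step 4: fire T1:  (A=2, B=7, C=5, D=2, E=4, F=1, G=1) → (A=2, B=6, C=5, D=2, E=6, F=1, G=1)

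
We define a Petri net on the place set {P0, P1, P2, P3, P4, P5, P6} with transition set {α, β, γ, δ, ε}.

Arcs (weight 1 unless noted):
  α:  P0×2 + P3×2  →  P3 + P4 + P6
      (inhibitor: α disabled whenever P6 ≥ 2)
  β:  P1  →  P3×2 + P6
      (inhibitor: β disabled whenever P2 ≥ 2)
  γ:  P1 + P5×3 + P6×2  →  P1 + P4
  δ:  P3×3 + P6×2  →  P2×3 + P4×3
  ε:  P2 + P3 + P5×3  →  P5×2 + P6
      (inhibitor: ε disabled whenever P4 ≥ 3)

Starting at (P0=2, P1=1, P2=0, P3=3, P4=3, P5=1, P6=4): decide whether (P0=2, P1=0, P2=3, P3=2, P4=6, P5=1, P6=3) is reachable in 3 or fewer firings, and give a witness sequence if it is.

YES — reachable via ⟨β, δ⟩ (2 firings)

step 1: fire β:  (P0=2, P1=1, P2=0, P3=3, P4=3, P5=1, P6=4) → (P0=2, P1=0, P2=0, P3=5, P4=3, P5=1, P6=5)
step 2: fire δ:  (P0=2, P1=0, P2=0, P3=5, P4=3, P5=1, P6=5) → (P0=2, P1=0, P2=3, P3=2, P4=6, P5=1, P6=3)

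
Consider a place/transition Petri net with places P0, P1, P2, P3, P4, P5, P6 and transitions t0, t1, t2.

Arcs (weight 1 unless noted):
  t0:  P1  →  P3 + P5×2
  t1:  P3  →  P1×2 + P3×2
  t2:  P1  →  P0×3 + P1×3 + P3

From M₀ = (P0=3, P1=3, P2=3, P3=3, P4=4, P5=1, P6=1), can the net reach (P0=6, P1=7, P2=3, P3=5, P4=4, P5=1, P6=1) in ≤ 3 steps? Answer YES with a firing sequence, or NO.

step 1: fire t1:  (P0=3, P1=3, P2=3, P3=3, P4=4, P5=1, P6=1) → (P0=3, P1=5, P2=3, P3=4, P4=4, P5=1, P6=1)
step 2: fire t2:  (P0=3, P1=5, P2=3, P3=4, P4=4, P5=1, P6=1) → (P0=6, P1=7, P2=3, P3=5, P4=4, P5=1, P6=1)

YES — reachable via ⟨t1, t2⟩ (2 firings)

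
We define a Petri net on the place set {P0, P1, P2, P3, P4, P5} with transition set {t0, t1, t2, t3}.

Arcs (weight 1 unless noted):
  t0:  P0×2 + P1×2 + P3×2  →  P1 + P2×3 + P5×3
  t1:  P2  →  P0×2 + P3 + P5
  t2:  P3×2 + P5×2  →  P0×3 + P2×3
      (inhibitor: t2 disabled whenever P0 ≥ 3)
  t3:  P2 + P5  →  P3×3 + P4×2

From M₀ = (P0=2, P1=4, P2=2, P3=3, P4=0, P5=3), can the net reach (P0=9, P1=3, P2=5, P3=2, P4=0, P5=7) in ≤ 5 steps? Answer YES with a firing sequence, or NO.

step 1: fire t0:  (P0=2, P1=4, P2=2, P3=3, P4=0, P5=3) → (P0=0, P1=3, P2=5, P3=1, P4=0, P5=6)
step 2: fire t1:  (P0=0, P1=3, P2=5, P3=1, P4=0, P5=6) → (P0=2, P1=3, P2=4, P3=2, P4=0, P5=7)
step 3: fire t2:  (P0=2, P1=3, P2=4, P3=2, P4=0, P5=7) → (P0=5, P1=3, P2=7, P3=0, P4=0, P5=5)
step 4: fire t1:  (P0=5, P1=3, P2=7, P3=0, P4=0, P5=5) → (P0=7, P1=3, P2=6, P3=1, P4=0, P5=6)
step 5: fire t1:  (P0=7, P1=3, P2=6, P3=1, P4=0, P5=6) → (P0=9, P1=3, P2=5, P3=2, P4=0, P5=7)

YES — reachable via ⟨t0, t1, t2, t1, t1⟩ (5 firings)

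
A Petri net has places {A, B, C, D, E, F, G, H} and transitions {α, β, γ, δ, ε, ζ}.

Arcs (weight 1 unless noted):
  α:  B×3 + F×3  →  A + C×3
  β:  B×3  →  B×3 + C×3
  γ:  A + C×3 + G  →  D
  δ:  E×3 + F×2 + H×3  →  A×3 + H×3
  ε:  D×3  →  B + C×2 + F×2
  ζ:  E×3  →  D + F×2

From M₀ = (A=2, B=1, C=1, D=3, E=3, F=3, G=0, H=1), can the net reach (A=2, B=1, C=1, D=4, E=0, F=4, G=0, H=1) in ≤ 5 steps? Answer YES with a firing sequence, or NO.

depth 0: 1 marking
depth 1: 3 markings reached so far
depth 2: 4 markings reached so far
depth 3: 4 markings reached so far
(frontier empty at depth 3; search complete)
target is not among the 4 markings reachable within 5 steps

NO — not reachable within 5 firings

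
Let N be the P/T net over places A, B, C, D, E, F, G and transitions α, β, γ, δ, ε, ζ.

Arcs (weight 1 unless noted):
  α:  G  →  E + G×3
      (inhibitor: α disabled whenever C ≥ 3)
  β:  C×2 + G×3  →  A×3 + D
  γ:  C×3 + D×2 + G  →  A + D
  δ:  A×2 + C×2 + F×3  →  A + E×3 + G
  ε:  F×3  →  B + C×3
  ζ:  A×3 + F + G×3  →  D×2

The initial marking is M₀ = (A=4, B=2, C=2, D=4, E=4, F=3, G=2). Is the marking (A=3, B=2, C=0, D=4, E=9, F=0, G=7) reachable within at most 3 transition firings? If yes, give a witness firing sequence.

step 1: fire α:  (A=4, B=2, C=2, D=4, E=4, F=3, G=2) → (A=4, B=2, C=2, D=4, E=5, F=3, G=4)
step 2: fire α:  (A=4, B=2, C=2, D=4, E=5, F=3, G=4) → (A=4, B=2, C=2, D=4, E=6, F=3, G=6)
step 3: fire δ:  (A=4, B=2, C=2, D=4, E=6, F=3, G=6) → (A=3, B=2, C=0, D=4, E=9, F=0, G=7)

YES — reachable via ⟨α, α, δ⟩ (3 firings)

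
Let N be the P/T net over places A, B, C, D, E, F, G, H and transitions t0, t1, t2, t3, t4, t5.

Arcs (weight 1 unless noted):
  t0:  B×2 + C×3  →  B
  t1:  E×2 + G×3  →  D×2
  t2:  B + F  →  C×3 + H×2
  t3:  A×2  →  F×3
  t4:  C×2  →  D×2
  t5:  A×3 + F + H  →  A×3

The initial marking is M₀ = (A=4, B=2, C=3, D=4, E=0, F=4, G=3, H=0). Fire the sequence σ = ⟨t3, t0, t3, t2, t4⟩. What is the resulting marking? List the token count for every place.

(A=0, B=0, C=1, D=6, E=0, F=9, G=3, H=2)

step 1: fire t3:  (A=4, B=2, C=3, D=4, E=0, F=4, G=3, H=0) → (A=2, B=2, C=3, D=4, E=0, F=7, G=3, H=0)
step 2: fire t0:  (A=2, B=2, C=3, D=4, E=0, F=7, G=3, H=0) → (A=2, B=1, C=0, D=4, E=0, F=7, G=3, H=0)
step 3: fire t3:  (A=2, B=1, C=0, D=4, E=0, F=7, G=3, H=0) → (A=0, B=1, C=0, D=4, E=0, F=10, G=3, H=0)
step 4: fire t2:  (A=0, B=1, C=0, D=4, E=0, F=10, G=3, H=0) → (A=0, B=0, C=3, D=4, E=0, F=9, G=3, H=2)
step 5: fire t4:  (A=0, B=0, C=3, D=4, E=0, F=9, G=3, H=2) → (A=0, B=0, C=1, D=6, E=0, F=9, G=3, H=2)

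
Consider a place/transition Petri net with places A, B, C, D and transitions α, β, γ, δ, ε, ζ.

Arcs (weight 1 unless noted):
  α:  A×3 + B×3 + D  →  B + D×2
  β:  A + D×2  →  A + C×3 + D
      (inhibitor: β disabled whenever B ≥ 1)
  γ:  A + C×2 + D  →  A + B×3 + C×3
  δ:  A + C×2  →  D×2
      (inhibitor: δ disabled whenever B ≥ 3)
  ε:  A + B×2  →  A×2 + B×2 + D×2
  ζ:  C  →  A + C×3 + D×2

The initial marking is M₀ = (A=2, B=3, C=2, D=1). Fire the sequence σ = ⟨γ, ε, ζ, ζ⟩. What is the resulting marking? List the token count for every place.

step 1: fire γ:  (A=2, B=3, C=2, D=1) → (A=2, B=6, C=3, D=0)
step 2: fire ε:  (A=2, B=6, C=3, D=0) → (A=3, B=6, C=3, D=2)
step 3: fire ζ:  (A=3, B=6, C=3, D=2) → (A=4, B=6, C=5, D=4)
step 4: fire ζ:  (A=4, B=6, C=5, D=4) → (A=5, B=6, C=7, D=6)

(A=5, B=6, C=7, D=6)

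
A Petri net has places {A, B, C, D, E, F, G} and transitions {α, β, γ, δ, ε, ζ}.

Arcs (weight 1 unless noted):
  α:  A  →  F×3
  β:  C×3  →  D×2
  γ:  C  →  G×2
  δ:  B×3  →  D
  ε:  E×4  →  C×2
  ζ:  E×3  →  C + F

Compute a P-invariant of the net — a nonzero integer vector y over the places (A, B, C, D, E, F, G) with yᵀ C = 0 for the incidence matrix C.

Incidence matrix C (rows=places, cols=transitions):
        α    β    γ    δ    ε    ζ
    A  -1    0    0    0    0    0
    B   0    0    0   -3    0    0
    C   0   -3   -1    0    2    1
    D   0    2    0    1    0    0
    E   0    0    0    0   -4   -3
    F   3    0    0    0    0    1
    G   0    0    2    0    0    0

Candidate y = [3, 1, 2, 3, 1, 1, 1]; check y·C column-wise:
  col α: 3·-1 + 1·0 + 2·0 + 3·0 + 1·0 + 1·3 + 1·0 = 0
  col β: 3·0 + 1·0 + 2·-3 + 3·2 + 1·0 + 1·0 + 1·0 = 0
  col γ: 3·0 + 1·0 + 2·-1 + 3·0 + 1·0 + 1·0 + 1·2 = 0
  col δ: 3·0 + 1·-3 + 2·0 + 3·1 + 1·0 + 1·0 + 1·0 = 0
  col ε: 3·0 + 1·0 + 2·2 + 3·0 + 1·-4 + 1·0 + 1·0 = 0
  col ζ: 3·0 + 1·0 + 2·1 + 3·0 + 1·-3 + 1·1 + 1·0 = 0

y = (A:3, B:1, C:2, D:3, E:1, F:1, G:1)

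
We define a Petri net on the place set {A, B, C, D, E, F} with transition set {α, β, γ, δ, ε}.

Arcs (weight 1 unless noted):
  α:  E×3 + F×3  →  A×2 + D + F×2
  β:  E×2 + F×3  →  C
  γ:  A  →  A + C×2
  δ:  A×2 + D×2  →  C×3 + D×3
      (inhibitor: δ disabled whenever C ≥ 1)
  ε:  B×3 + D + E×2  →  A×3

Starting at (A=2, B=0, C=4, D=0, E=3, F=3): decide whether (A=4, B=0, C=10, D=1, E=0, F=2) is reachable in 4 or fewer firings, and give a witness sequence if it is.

step 1: fire α:  (A=2, B=0, C=4, D=0, E=3, F=3) → (A=4, B=0, C=4, D=1, E=0, F=2)
step 2: fire γ:  (A=4, B=0, C=4, D=1, E=0, F=2) → (A=4, B=0, C=6, D=1, E=0, F=2)
step 3: fire γ:  (A=4, B=0, C=6, D=1, E=0, F=2) → (A=4, B=0, C=8, D=1, E=0, F=2)
step 4: fire γ:  (A=4, B=0, C=8, D=1, E=0, F=2) → (A=4, B=0, C=10, D=1, E=0, F=2)

YES — reachable via ⟨α, γ, γ, γ⟩ (4 firings)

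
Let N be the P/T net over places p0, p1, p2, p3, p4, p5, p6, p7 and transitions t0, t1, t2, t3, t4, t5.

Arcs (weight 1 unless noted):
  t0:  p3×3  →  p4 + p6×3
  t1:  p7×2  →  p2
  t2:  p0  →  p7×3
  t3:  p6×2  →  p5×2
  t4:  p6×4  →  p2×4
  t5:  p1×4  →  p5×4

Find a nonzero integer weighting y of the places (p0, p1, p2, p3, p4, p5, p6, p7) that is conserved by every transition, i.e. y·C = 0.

y = (p0:0, p1:0, p2:0, p3:1, p4:3, p5:0, p6:0, p7:0)

Incidence matrix C (rows=places, cols=transitions):
       t0   t1   t2   t3   t4   t5
   p0   0    0   -1    0    0    0
   p1   0    0    0    0    0   -4
   p2   0    1    0    0    4    0
   p3  -3    0    0    0    0    0
   p4   1    0    0    0    0    0
   p5   0    0    0    2    0    4
   p6   3    0    0   -2   -4    0
   p7   0   -2    3    0    0    0

Candidate y = [0, 0, 0, 1, 3, 0, 0, 0]; check y·C column-wise:
  col t0: 1·-3 + 3·1 + 0·3 = 0
  col t1: 0·1 + 1·0 + 3·0 + 0·-2 = 0
  col t2: 0·-1 + 1·0 + 3·0 + 0·3 = 0
  col t3: 1·0 + 3·0 + 0·2 + 0·-2 = 0
  col t4: 0·4 + 1·0 + 3·0 + 0·-4 = 0
  col t5: 0·-4 + 1·0 + 3·0 + 0·4 = 0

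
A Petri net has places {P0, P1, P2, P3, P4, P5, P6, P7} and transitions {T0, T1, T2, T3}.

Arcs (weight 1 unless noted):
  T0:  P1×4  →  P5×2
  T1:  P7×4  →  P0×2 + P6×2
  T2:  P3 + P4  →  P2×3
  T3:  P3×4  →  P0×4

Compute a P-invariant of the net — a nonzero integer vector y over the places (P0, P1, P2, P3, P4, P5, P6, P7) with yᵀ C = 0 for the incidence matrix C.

y = (P0:0, P1:0, P2:1, P3:0, P4:3, P5:0, P6:0, P7:0)

Incidence matrix C (rows=places, cols=transitions):
       T0   T1   T2   T3
   P0   0    2    0    4
   P1  -4    0    0    0
   P2   0    0    3    0
   P3   0    0   -1   -4
   P4   0    0   -1    0
   P5   2    0    0    0
   P6   0    2    0    0
   P7   0   -4    0    0

Candidate y = [0, 0, 1, 0, 3, 0, 0, 0]; check y·C column-wise:
  col T0: 0·-4 + 1·0 + 3·0 + 0·2 = 0
  col T1: 0·2 + 1·0 + 3·0 + 0·2 + 0·-4 = 0
  col T2: 1·3 + 0·-1 + 3·-1 = 0
  col T3: 0·4 + 1·0 + 0·-4 + 3·0 = 0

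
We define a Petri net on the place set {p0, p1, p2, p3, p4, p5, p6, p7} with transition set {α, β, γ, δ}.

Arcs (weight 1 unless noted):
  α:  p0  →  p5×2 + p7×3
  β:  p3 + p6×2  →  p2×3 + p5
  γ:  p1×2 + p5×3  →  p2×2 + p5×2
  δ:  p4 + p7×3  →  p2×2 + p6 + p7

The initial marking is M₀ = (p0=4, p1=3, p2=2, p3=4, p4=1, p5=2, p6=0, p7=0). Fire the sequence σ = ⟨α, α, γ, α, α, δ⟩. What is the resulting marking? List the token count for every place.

step 1: fire α:  (p0=4, p1=3, p2=2, p3=4, p4=1, p5=2, p6=0, p7=0) → (p0=3, p1=3, p2=2, p3=4, p4=1, p5=4, p6=0, p7=3)
step 2: fire α:  (p0=3, p1=3, p2=2, p3=4, p4=1, p5=4, p6=0, p7=3) → (p0=2, p1=3, p2=2, p3=4, p4=1, p5=6, p6=0, p7=6)
step 3: fire γ:  (p0=2, p1=3, p2=2, p3=4, p4=1, p5=6, p6=0, p7=6) → (p0=2, p1=1, p2=4, p3=4, p4=1, p5=5, p6=0, p7=6)
step 4: fire α:  (p0=2, p1=1, p2=4, p3=4, p4=1, p5=5, p6=0, p7=6) → (p0=1, p1=1, p2=4, p3=4, p4=1, p5=7, p6=0, p7=9)
step 5: fire α:  (p0=1, p1=1, p2=4, p3=4, p4=1, p5=7, p6=0, p7=9) → (p0=0, p1=1, p2=4, p3=4, p4=1, p5=9, p6=0, p7=12)
step 6: fire δ:  (p0=0, p1=1, p2=4, p3=4, p4=1, p5=9, p6=0, p7=12) → (p0=0, p1=1, p2=6, p3=4, p4=0, p5=9, p6=1, p7=10)

(p0=0, p1=1, p2=6, p3=4, p4=0, p5=9, p6=1, p7=10)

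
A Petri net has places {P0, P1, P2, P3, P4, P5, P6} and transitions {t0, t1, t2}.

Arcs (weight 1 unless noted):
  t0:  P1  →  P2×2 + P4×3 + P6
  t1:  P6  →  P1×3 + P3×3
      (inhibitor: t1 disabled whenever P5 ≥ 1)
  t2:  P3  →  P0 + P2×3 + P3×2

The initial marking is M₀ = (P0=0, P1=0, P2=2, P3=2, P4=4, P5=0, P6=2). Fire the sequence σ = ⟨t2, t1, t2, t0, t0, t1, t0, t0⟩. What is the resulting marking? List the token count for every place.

step 1: fire t2:  (P0=0, P1=0, P2=2, P3=2, P4=4, P5=0, P6=2) → (P0=1, P1=0, P2=5, P3=3, P4=4, P5=0, P6=2)
step 2: fire t1:  (P0=1, P1=0, P2=5, P3=3, P4=4, P5=0, P6=2) → (P0=1, P1=3, P2=5, P3=6, P4=4, P5=0, P6=1)
step 3: fire t2:  (P0=1, P1=3, P2=5, P3=6, P4=4, P5=0, P6=1) → (P0=2, P1=3, P2=8, P3=7, P4=4, P5=0, P6=1)
step 4: fire t0:  (P0=2, P1=3, P2=8, P3=7, P4=4, P5=0, P6=1) → (P0=2, P1=2, P2=10, P3=7, P4=7, P5=0, P6=2)
step 5: fire t0:  (P0=2, P1=2, P2=10, P3=7, P4=7, P5=0, P6=2) → (P0=2, P1=1, P2=12, P3=7, P4=10, P5=0, P6=3)
step 6: fire t1:  (P0=2, P1=1, P2=12, P3=7, P4=10, P5=0, P6=3) → (P0=2, P1=4, P2=12, P3=10, P4=10, P5=0, P6=2)
step 7: fire t0:  (P0=2, P1=4, P2=12, P3=10, P4=10, P5=0, P6=2) → (P0=2, P1=3, P2=14, P3=10, P4=13, P5=0, P6=3)
step 8: fire t0:  (P0=2, P1=3, P2=14, P3=10, P4=13, P5=0, P6=3) → (P0=2, P1=2, P2=16, P3=10, P4=16, P5=0, P6=4)

(P0=2, P1=2, P2=16, P3=10, P4=16, P5=0, P6=4)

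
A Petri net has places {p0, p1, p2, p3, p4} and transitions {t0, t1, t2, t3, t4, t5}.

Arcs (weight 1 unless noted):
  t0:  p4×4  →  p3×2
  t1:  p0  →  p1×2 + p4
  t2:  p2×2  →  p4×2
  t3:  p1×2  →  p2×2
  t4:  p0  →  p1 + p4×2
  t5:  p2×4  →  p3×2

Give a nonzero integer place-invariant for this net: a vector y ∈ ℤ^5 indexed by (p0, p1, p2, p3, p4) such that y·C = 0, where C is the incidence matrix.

Incidence matrix C (rows=places, cols=transitions):
       t0   t1   t2   t3   t4   t5
   p0   0   -1    0    0   -1    0
   p1   0    2    0   -2    1    0
   p2   0    0   -2    2    0   -4
   p3   2    0    0    0    0    2
   p4  -4    1    2    0    2    0

Candidate y = [3, 1, 1, 2, 1]; check y·C column-wise:
  col t0: 3·0 + 1·0 + 1·0 + 2·2 + 1·-4 = 0
  col t1: 3·-1 + 1·2 + 1·0 + 2·0 + 1·1 = 0
  col t2: 3·0 + 1·0 + 1·-2 + 2·0 + 1·2 = 0
  col t3: 3·0 + 1·-2 + 1·2 + 2·0 + 1·0 = 0
  col t4: 3·-1 + 1·1 + 1·0 + 2·0 + 1·2 = 0
  col t5: 3·0 + 1·0 + 1·-4 + 2·2 + 1·0 = 0

y = (p0:3, p1:1, p2:1, p3:2, p4:1)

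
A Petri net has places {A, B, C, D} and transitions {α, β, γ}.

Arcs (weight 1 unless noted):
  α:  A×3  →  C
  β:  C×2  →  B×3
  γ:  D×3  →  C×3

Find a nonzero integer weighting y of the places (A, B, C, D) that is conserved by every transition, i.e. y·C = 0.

y = (A:1, B:2, C:3, D:3)

Incidence matrix C (rows=places, cols=transitions):
        α    β    γ
    A  -3    0    0
    B   0    3    0
    C   1   -2    3
    D   0    0   -3

Candidate y = [1, 2, 3, 3]; check y·C column-wise:
  col α: 1·-3 + 2·0 + 3·1 + 3·0 = 0
  col β: 1·0 + 2·3 + 3·-2 + 3·0 = 0
  col γ: 1·0 + 2·0 + 3·3 + 3·-3 = 0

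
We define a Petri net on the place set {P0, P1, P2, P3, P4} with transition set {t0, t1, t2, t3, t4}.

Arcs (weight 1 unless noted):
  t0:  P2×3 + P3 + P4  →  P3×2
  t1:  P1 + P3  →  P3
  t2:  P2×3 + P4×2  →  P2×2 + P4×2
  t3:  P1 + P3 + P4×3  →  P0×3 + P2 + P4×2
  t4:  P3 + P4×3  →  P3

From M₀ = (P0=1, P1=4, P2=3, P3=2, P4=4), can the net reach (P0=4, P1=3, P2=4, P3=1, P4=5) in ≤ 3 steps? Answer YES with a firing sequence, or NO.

depth 0: 1 marking
depth 1: 6 markings reached so far
depth 2: 17 markings reached so far
depth 3: 32 markings reached so far
target is not among the 32 markings reachable within 3 steps

NO — not reachable within 3 firings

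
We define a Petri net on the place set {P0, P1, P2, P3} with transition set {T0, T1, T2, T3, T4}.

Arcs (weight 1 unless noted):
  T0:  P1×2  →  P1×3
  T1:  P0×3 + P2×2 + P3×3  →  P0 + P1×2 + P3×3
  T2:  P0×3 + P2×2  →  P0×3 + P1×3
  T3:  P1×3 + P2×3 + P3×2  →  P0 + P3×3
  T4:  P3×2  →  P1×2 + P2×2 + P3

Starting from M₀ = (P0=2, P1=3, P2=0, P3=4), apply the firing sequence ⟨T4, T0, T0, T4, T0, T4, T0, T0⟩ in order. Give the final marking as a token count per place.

(P0=2, P1=14, P2=6, P3=1)

step 1: fire T4:  (P0=2, P1=3, P2=0, P3=4) → (P0=2, P1=5, P2=2, P3=3)
step 2: fire T0:  (P0=2, P1=5, P2=2, P3=3) → (P0=2, P1=6, P2=2, P3=3)
step 3: fire T0:  (P0=2, P1=6, P2=2, P3=3) → (P0=2, P1=7, P2=2, P3=3)
step 4: fire T4:  (P0=2, P1=7, P2=2, P3=3) → (P0=2, P1=9, P2=4, P3=2)
step 5: fire T0:  (P0=2, P1=9, P2=4, P3=2) → (P0=2, P1=10, P2=4, P3=2)
step 6: fire T4:  (P0=2, P1=10, P2=4, P3=2) → (P0=2, P1=12, P2=6, P3=1)
step 7: fire T0:  (P0=2, P1=12, P2=6, P3=1) → (P0=2, P1=13, P2=6, P3=1)
step 8: fire T0:  (P0=2, P1=13, P2=6, P3=1) → (P0=2, P1=14, P2=6, P3=1)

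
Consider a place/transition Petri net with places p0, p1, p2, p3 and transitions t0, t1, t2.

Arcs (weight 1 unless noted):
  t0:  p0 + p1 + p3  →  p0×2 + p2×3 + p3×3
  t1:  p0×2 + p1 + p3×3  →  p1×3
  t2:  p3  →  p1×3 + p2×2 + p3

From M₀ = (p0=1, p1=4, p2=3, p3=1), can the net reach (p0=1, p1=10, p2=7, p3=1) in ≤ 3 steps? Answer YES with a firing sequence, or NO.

YES — reachable via ⟨t2, t2⟩ (2 firings)

step 1: fire t2:  (p0=1, p1=4, p2=3, p3=1) → (p0=1, p1=7, p2=5, p3=1)
step 2: fire t2:  (p0=1, p1=7, p2=5, p3=1) → (p0=1, p1=10, p2=7, p3=1)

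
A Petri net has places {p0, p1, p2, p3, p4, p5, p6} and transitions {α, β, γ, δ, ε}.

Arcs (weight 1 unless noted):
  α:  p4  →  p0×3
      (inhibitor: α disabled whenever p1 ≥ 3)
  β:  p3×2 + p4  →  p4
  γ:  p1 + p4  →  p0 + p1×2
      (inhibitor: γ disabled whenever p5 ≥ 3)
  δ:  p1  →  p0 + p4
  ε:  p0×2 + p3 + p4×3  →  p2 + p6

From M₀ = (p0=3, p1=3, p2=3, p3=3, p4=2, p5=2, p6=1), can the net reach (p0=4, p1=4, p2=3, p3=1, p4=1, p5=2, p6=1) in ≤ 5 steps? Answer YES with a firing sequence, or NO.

YES — reachable via ⟨β, γ⟩ (2 firings)

step 1: fire β:  (p0=3, p1=3, p2=3, p3=3, p4=2, p5=2, p6=1) → (p0=3, p1=3, p2=3, p3=1, p4=2, p5=2, p6=1)
step 2: fire γ:  (p0=3, p1=3, p2=3, p3=1, p4=2, p5=2, p6=1) → (p0=4, p1=4, p2=3, p3=1, p4=1, p5=2, p6=1)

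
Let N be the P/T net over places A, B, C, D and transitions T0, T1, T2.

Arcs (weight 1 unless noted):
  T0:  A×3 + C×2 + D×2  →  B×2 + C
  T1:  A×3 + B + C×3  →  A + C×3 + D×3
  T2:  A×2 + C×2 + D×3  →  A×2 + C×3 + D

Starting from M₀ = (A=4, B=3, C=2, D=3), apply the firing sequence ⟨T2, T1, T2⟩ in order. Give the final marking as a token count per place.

step 1: fire T2:  (A=4, B=3, C=2, D=3) → (A=4, B=3, C=3, D=1)
step 2: fire T1:  (A=4, B=3, C=3, D=1) → (A=2, B=2, C=3, D=4)
step 3: fire T2:  (A=2, B=2, C=3, D=4) → (A=2, B=2, C=4, D=2)

(A=2, B=2, C=4, D=2)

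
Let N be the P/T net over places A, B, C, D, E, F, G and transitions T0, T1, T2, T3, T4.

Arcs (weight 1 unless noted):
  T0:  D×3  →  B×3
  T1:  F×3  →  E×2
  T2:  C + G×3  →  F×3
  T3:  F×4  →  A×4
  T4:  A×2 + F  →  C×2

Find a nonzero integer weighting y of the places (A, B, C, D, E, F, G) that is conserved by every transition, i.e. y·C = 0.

Incidence matrix C (rows=places, cols=transitions):
       T0   T1   T2   T3   T4
    A   0    0    0    4   -2
    B   3    0    0    0    0
    C   0    0   -1    0    2
    D  -3    0    0    0    0
    E   0    2    0    0    0
    F   0   -3    3   -4   -1
    G   0    0   -3    0    0

Candidate y = [0, 1, 0, 1, 0, 0, 0]; check y·C column-wise:
  col T0: 1·3 + 1·-3 = 0
  col T1: 1·0 + 1·0 + 0·2 + 0·-3 = 0
  col T2: 1·0 + 0·-1 + 1·0 + 0·3 + 0·-3 = 0
  col T3: 0·4 + 1·0 + 1·0 + 0·-4 = 0
  col T4: 0·-2 + 1·0 + 0·2 + 1·0 + 0·-1 = 0

y = (A:0, B:1, C:0, D:1, E:0, F:0, G:0)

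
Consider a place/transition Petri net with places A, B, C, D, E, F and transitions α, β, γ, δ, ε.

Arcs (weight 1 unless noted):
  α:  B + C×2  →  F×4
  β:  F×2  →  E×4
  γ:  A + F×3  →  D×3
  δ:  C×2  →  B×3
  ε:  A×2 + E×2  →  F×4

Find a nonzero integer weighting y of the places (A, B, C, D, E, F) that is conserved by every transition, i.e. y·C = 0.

Incidence matrix C (rows=places, cols=transitions):
        α    β    γ    δ    ε
    A   0    0   -1    0   -2
    B  -1    0    0    3    0
    C  -2    0    0   -2    0
    D   0    0    3    0    0
    E   0    4    0    0   -2
    F   4   -2   -3    0    4

Candidate y = [3, 2, 3, 3, 1, 2]; check y·C column-wise:
  col α: 3·0 + 2·-1 + 3·-2 + 3·0 + 1·0 + 2·4 = 0
  col β: 3·0 + 2·0 + 3·0 + 3·0 + 1·4 + 2·-2 = 0
  col γ: 3·-1 + 2·0 + 3·0 + 3·3 + 1·0 + 2·-3 = 0
  col δ: 3·0 + 2·3 + 3·-2 + 3·0 + 1·0 + 2·0 = 0
  col ε: 3·-2 + 2·0 + 3·0 + 3·0 + 1·-2 + 2·4 = 0

y = (A:3, B:2, C:3, D:3, E:1, F:2)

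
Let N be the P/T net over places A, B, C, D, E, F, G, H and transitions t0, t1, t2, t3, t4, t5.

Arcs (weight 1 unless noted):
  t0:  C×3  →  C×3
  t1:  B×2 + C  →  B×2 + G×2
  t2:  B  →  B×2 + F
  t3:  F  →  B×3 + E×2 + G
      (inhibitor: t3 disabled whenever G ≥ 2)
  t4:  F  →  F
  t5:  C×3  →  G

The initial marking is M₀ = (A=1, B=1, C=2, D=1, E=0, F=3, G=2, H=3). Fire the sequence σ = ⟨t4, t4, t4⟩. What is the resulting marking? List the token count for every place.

(A=1, B=1, C=2, D=1, E=0, F=3, G=2, H=3)

step 1: fire t4:  (A=1, B=1, C=2, D=1, E=0, F=3, G=2, H=3) → (A=1, B=1, C=2, D=1, E=0, F=3, G=2, H=3)
step 2: fire t4:  (A=1, B=1, C=2, D=1, E=0, F=3, G=2, H=3) → (A=1, B=1, C=2, D=1, E=0, F=3, G=2, H=3)
step 3: fire t4:  (A=1, B=1, C=2, D=1, E=0, F=3, G=2, H=3) → (A=1, B=1, C=2, D=1, E=0, F=3, G=2, H=3)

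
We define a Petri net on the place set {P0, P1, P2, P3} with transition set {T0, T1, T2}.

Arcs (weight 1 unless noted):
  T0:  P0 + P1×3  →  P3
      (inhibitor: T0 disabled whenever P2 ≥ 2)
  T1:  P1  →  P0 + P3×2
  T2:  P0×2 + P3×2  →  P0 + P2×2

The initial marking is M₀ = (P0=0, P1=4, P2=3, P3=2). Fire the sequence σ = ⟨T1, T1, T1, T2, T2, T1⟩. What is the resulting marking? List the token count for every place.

(P0=2, P1=0, P2=7, P3=6)

step 1: fire T1:  (P0=0, P1=4, P2=3, P3=2) → (P0=1, P1=3, P2=3, P3=4)
step 2: fire T1:  (P0=1, P1=3, P2=3, P3=4) → (P0=2, P1=2, P2=3, P3=6)
step 3: fire T1:  (P0=2, P1=2, P2=3, P3=6) → (P0=3, P1=1, P2=3, P3=8)
step 4: fire T2:  (P0=3, P1=1, P2=3, P3=8) → (P0=2, P1=1, P2=5, P3=6)
step 5: fire T2:  (P0=2, P1=1, P2=5, P3=6) → (P0=1, P1=1, P2=7, P3=4)
step 6: fire T1:  (P0=1, P1=1, P2=7, P3=4) → (P0=2, P1=0, P2=7, P3=6)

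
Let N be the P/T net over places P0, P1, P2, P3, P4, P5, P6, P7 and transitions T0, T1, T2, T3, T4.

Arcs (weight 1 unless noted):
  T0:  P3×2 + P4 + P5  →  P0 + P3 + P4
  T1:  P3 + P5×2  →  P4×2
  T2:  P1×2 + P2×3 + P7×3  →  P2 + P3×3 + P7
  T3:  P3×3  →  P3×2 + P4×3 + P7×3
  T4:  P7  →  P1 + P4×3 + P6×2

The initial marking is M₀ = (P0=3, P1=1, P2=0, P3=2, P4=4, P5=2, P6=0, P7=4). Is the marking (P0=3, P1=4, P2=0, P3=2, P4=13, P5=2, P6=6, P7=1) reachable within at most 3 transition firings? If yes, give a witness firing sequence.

YES — reachable via ⟨T4, T4, T4⟩ (3 firings)

step 1: fire T4:  (P0=3, P1=1, P2=0, P3=2, P4=4, P5=2, P6=0, P7=4) → (P0=3, P1=2, P2=0, P3=2, P4=7, P5=2, P6=2, P7=3)
step 2: fire T4:  (P0=3, P1=2, P2=0, P3=2, P4=7, P5=2, P6=2, P7=3) → (P0=3, P1=3, P2=0, P3=2, P4=10, P5=2, P6=4, P7=2)
step 3: fire T4:  (P0=3, P1=3, P2=0, P3=2, P4=10, P5=2, P6=4, P7=2) → (P0=3, P1=4, P2=0, P3=2, P4=13, P5=2, P6=6, P7=1)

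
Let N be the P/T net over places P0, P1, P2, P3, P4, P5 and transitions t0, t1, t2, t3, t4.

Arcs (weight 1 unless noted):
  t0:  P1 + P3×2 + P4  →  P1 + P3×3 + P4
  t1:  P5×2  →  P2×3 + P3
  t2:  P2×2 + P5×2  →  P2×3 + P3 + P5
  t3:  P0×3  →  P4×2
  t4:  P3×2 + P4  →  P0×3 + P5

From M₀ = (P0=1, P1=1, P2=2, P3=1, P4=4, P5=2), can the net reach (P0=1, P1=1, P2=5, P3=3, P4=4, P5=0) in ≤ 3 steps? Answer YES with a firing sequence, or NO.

YES — reachable via ⟨t1, t0⟩ (2 firings)

step 1: fire t1:  (P0=1, P1=1, P2=2, P3=1, P4=4, P5=2) → (P0=1, P1=1, P2=5, P3=2, P4=4, P5=0)
step 2: fire t0:  (P0=1, P1=1, P2=5, P3=2, P4=4, P5=0) → (P0=1, P1=1, P2=5, P3=3, P4=4, P5=0)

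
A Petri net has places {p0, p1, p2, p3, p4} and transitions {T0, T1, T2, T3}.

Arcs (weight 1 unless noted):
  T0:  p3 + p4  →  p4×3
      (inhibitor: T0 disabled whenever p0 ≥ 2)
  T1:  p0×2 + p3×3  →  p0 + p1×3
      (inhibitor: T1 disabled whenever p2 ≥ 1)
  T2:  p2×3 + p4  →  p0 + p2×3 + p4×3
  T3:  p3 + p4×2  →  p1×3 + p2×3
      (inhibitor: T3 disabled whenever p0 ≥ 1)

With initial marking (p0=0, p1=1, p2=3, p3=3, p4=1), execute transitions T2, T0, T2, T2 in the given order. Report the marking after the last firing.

(p0=3, p1=1, p2=3, p3=2, p4=9)

step 1: fire T2:  (p0=0, p1=1, p2=3, p3=3, p4=1) → (p0=1, p1=1, p2=3, p3=3, p4=3)
step 2: fire T0:  (p0=1, p1=1, p2=3, p3=3, p4=3) → (p0=1, p1=1, p2=3, p3=2, p4=5)
step 3: fire T2:  (p0=1, p1=1, p2=3, p3=2, p4=5) → (p0=2, p1=1, p2=3, p3=2, p4=7)
step 4: fire T2:  (p0=2, p1=1, p2=3, p3=2, p4=7) → (p0=3, p1=1, p2=3, p3=2, p4=9)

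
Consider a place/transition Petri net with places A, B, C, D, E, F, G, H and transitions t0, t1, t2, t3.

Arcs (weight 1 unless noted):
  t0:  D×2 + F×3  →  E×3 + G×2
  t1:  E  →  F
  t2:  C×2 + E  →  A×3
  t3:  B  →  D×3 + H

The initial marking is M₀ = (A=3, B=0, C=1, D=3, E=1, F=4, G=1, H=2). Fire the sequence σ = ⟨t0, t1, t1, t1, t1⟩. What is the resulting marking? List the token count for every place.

(A=3, B=0, C=1, D=1, E=0, F=5, G=3, H=2)

step 1: fire t0:  (A=3, B=0, C=1, D=3, E=1, F=4, G=1, H=2) → (A=3, B=0, C=1, D=1, E=4, F=1, G=3, H=2)
step 2: fire t1:  (A=3, B=0, C=1, D=1, E=4, F=1, G=3, H=2) → (A=3, B=0, C=1, D=1, E=3, F=2, G=3, H=2)
step 3: fire t1:  (A=3, B=0, C=1, D=1, E=3, F=2, G=3, H=2) → (A=3, B=0, C=1, D=1, E=2, F=3, G=3, H=2)
step 4: fire t1:  (A=3, B=0, C=1, D=1, E=2, F=3, G=3, H=2) → (A=3, B=0, C=1, D=1, E=1, F=4, G=3, H=2)
step 5: fire t1:  (A=3, B=0, C=1, D=1, E=1, F=4, G=3, H=2) → (A=3, B=0, C=1, D=1, E=0, F=5, G=3, H=2)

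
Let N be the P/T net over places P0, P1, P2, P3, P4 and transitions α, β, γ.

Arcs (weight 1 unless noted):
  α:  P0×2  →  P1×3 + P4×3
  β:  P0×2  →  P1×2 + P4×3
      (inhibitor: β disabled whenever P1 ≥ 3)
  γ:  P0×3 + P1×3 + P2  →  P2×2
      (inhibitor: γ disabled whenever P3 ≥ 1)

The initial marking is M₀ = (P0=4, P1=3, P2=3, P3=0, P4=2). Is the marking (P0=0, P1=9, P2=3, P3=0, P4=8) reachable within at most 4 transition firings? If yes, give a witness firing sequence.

step 1: fire α:  (P0=4, P1=3, P2=3, P3=0, P4=2) → (P0=2, P1=6, P2=3, P3=0, P4=5)
step 2: fire α:  (P0=2, P1=6, P2=3, P3=0, P4=5) → (P0=0, P1=9, P2=3, P3=0, P4=8)

YES — reachable via ⟨α, α⟩ (2 firings)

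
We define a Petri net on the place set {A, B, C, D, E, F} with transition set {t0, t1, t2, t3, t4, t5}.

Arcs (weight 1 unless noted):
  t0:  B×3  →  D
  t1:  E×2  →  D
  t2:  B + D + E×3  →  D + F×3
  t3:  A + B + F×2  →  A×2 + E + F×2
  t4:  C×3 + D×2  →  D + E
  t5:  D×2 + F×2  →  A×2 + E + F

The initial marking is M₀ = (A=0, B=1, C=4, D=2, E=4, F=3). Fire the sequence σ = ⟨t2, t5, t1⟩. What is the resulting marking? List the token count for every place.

step 1: fire t2:  (A=0, B=1, C=4, D=2, E=4, F=3) → (A=0, B=0, C=4, D=2, E=1, F=6)
step 2: fire t5:  (A=0, B=0, C=4, D=2, E=1, F=6) → (A=2, B=0, C=4, D=0, E=2, F=5)
step 3: fire t1:  (A=2, B=0, C=4, D=0, E=2, F=5) → (A=2, B=0, C=4, D=1, E=0, F=5)

(A=2, B=0, C=4, D=1, E=0, F=5)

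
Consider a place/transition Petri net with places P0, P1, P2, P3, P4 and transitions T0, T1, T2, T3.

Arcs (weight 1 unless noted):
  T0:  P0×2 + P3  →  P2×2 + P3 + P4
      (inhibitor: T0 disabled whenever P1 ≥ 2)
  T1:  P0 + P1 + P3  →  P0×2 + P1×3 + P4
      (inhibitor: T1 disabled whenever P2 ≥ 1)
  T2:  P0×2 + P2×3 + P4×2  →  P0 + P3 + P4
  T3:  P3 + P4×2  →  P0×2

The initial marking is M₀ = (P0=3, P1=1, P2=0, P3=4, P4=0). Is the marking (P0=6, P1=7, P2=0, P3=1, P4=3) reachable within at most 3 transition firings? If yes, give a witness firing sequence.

YES — reachable via ⟨T1, T1, T1⟩ (3 firings)

step 1: fire T1:  (P0=3, P1=1, P2=0, P3=4, P4=0) → (P0=4, P1=3, P2=0, P3=3, P4=1)
step 2: fire T1:  (P0=4, P1=3, P2=0, P3=3, P4=1) → (P0=5, P1=5, P2=0, P3=2, P4=2)
step 3: fire T1:  (P0=5, P1=5, P2=0, P3=2, P4=2) → (P0=6, P1=7, P2=0, P3=1, P4=3)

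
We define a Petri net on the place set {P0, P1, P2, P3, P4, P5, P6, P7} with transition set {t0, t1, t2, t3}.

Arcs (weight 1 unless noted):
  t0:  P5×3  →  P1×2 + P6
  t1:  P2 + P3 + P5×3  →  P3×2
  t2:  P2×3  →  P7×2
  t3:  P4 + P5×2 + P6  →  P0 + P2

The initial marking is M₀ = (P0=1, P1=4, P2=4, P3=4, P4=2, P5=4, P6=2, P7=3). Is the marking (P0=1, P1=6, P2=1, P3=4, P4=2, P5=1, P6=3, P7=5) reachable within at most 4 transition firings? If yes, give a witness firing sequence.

step 1: fire t0:  (P0=1, P1=4, P2=4, P3=4, P4=2, P5=4, P6=2, P7=3) → (P0=1, P1=6, P2=4, P3=4, P4=2, P5=1, P6=3, P7=3)
step 2: fire t2:  (P0=1, P1=6, P2=4, P3=4, P4=2, P5=1, P6=3, P7=3) → (P0=1, P1=6, P2=1, P3=4, P4=2, P5=1, P6=3, P7=5)

YES — reachable via ⟨t0, t2⟩ (2 firings)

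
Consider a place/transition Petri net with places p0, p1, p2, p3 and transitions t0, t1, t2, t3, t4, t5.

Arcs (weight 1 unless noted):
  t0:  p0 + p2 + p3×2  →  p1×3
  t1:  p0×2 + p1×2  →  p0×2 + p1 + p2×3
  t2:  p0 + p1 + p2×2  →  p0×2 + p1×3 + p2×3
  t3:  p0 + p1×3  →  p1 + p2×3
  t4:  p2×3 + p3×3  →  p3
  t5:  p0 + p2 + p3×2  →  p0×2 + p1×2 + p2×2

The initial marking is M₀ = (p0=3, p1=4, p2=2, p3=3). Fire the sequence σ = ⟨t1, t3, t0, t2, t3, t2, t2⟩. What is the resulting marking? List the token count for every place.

(p0=3, p1=8, p2=13, p3=1)

step 1: fire t1:  (p0=3, p1=4, p2=2, p3=3) → (p0=3, p1=3, p2=5, p3=3)
step 2: fire t3:  (p0=3, p1=3, p2=5, p3=3) → (p0=2, p1=1, p2=8, p3=3)
step 3: fire t0:  (p0=2, p1=1, p2=8, p3=3) → (p0=1, p1=4, p2=7, p3=1)
step 4: fire t2:  (p0=1, p1=4, p2=7, p3=1) → (p0=2, p1=6, p2=8, p3=1)
step 5: fire t3:  (p0=2, p1=6, p2=8, p3=1) → (p0=1, p1=4, p2=11, p3=1)
step 6: fire t2:  (p0=1, p1=4, p2=11, p3=1) → (p0=2, p1=6, p2=12, p3=1)
step 7: fire t2:  (p0=2, p1=6, p2=12, p3=1) → (p0=3, p1=8, p2=13, p3=1)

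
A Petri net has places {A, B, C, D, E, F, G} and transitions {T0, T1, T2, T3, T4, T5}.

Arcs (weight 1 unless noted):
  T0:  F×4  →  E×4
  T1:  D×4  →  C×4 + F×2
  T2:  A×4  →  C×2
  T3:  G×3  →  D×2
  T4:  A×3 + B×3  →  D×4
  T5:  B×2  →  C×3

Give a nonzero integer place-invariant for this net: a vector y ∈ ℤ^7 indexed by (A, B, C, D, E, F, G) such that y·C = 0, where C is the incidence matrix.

y = (A:1, B:3, C:2, D:3, E:2, F:2, G:2)

Incidence matrix C (rows=places, cols=transitions):
       T0   T1   T2   T3   T4   T5
    A   0    0   -4    0   -3    0
    B   0    0    0    0   -3   -2
    C   0    4    2    0    0    3
    D   0   -4    0    2    4    0
    E   4    0    0    0    0    0
    F  -4    2    0    0    0    0
    G   0    0    0   -3    0    0

Candidate y = [1, 3, 2, 3, 2, 2, 2]; check y·C column-wise:
  col T0: 1·0 + 3·0 + 2·0 + 3·0 + 2·4 + 2·-4 + 2·0 = 0
  col T1: 1·0 + 3·0 + 2·4 + 3·-4 + 2·0 + 2·2 + 2·0 = 0
  col T2: 1·-4 + 3·0 + 2·2 + 3·0 + 2·0 + 2·0 + 2·0 = 0
  col T3: 1·0 + 3·0 + 2·0 + 3·2 + 2·0 + 2·0 + 2·-3 = 0
  col T4: 1·-3 + 3·-3 + 2·0 + 3·4 + 2·0 + 2·0 + 2·0 = 0
  col T5: 1·0 + 3·-2 + 2·3 + 3·0 + 2·0 + 2·0 + 2·0 = 0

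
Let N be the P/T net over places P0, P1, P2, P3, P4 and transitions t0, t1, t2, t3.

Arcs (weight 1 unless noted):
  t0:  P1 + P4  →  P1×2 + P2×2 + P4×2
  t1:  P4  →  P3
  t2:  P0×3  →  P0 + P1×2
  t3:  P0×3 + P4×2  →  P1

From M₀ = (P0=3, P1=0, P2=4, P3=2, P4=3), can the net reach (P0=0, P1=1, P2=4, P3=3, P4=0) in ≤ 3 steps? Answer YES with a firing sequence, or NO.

YES — reachable via ⟨t1, t3⟩ (2 firings)

step 1: fire t1:  (P0=3, P1=0, P2=4, P3=2, P4=3) → (P0=3, P1=0, P2=4, P3=3, P4=2)
step 2: fire t3:  (P0=3, P1=0, P2=4, P3=3, P4=2) → (P0=0, P1=1, P2=4, P3=3, P4=0)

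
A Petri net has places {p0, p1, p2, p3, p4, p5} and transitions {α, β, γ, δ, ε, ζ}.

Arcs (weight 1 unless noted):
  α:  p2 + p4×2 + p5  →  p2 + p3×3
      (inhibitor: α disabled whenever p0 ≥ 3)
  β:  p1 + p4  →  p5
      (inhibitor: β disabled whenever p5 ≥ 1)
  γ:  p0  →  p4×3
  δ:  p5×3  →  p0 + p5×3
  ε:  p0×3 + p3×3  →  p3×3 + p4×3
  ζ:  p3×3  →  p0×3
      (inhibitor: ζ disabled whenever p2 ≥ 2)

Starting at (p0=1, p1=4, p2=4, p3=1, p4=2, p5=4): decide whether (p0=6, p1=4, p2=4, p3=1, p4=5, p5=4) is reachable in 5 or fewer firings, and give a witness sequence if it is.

NO — not reachable within 5 firings

depth 0: 1 marking
depth 1: 4 markings reached so far
depth 2: 8 markings reached so far
depth 3: 14 markings reached so far
depth 4: 21 markings reached so far
depth 5: 30 markings reached so far
target is not among the 30 markings reachable within 5 steps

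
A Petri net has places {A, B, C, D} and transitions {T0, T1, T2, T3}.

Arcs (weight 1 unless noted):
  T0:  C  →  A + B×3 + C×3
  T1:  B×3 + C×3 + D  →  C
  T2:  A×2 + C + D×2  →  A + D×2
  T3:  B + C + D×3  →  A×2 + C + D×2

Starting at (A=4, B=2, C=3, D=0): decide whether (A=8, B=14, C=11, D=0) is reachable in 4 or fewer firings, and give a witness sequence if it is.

YES — reachable via ⟨T0, T0, T0, T0⟩ (4 firings)

step 1: fire T0:  (A=4, B=2, C=3, D=0) → (A=5, B=5, C=5, D=0)
step 2: fire T0:  (A=5, B=5, C=5, D=0) → (A=6, B=8, C=7, D=0)
step 3: fire T0:  (A=6, B=8, C=7, D=0) → (A=7, B=11, C=9, D=0)
step 4: fire T0:  (A=7, B=11, C=9, D=0) → (A=8, B=14, C=11, D=0)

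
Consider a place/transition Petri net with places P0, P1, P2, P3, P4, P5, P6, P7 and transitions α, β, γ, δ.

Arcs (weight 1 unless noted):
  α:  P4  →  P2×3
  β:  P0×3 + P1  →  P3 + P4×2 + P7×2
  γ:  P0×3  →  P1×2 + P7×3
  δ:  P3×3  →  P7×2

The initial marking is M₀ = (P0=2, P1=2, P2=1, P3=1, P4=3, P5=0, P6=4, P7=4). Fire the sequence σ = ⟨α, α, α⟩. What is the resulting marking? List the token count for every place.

(P0=2, P1=2, P2=10, P3=1, P4=0, P5=0, P6=4, P7=4)

step 1: fire α:  (P0=2, P1=2, P2=1, P3=1, P4=3, P5=0, P6=4, P7=4) → (P0=2, P1=2, P2=4, P3=1, P4=2, P5=0, P6=4, P7=4)
step 2: fire α:  (P0=2, P1=2, P2=4, P3=1, P4=2, P5=0, P6=4, P7=4) → (P0=2, P1=2, P2=7, P3=1, P4=1, P5=0, P6=4, P7=4)
step 3: fire α:  (P0=2, P1=2, P2=7, P3=1, P4=1, P5=0, P6=4, P7=4) → (P0=2, P1=2, P2=10, P3=1, P4=0, P5=0, P6=4, P7=4)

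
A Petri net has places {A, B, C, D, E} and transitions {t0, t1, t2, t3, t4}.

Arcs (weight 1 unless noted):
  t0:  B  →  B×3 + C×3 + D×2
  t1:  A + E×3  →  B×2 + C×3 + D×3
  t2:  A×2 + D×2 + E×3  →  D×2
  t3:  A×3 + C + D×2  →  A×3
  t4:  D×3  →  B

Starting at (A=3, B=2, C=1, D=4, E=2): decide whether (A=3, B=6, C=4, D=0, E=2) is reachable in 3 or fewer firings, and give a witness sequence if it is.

YES — reachable via ⟨t0, t4, t4⟩ (3 firings)

step 1: fire t0:  (A=3, B=2, C=1, D=4, E=2) → (A=3, B=4, C=4, D=6, E=2)
step 2: fire t4:  (A=3, B=4, C=4, D=6, E=2) → (A=3, B=5, C=4, D=3, E=2)
step 3: fire t4:  (A=3, B=5, C=4, D=3, E=2) → (A=3, B=6, C=4, D=0, E=2)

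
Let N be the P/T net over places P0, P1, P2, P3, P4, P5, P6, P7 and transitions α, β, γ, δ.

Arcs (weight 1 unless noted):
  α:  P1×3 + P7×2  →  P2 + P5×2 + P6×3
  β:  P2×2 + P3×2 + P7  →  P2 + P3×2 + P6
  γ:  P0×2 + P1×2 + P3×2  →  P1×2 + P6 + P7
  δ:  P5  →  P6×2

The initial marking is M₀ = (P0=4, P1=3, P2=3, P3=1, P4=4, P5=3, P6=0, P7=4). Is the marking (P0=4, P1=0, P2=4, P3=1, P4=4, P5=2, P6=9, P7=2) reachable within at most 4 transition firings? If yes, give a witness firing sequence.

YES — reachable via ⟨α, δ, δ, δ⟩ (4 firings)

step 1: fire α:  (P0=4, P1=3, P2=3, P3=1, P4=4, P5=3, P6=0, P7=4) → (P0=4, P1=0, P2=4, P3=1, P4=4, P5=5, P6=3, P7=2)
step 2: fire δ:  (P0=4, P1=0, P2=4, P3=1, P4=4, P5=5, P6=3, P7=2) → (P0=4, P1=0, P2=4, P3=1, P4=4, P5=4, P6=5, P7=2)
step 3: fire δ:  (P0=4, P1=0, P2=4, P3=1, P4=4, P5=4, P6=5, P7=2) → (P0=4, P1=0, P2=4, P3=1, P4=4, P5=3, P6=7, P7=2)
step 4: fire δ:  (P0=4, P1=0, P2=4, P3=1, P4=4, P5=3, P6=7, P7=2) → (P0=4, P1=0, P2=4, P3=1, P4=4, P5=2, P6=9, P7=2)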